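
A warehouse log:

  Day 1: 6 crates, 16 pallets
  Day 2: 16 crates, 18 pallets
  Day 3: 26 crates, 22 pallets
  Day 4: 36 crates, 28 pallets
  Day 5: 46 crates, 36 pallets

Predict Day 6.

56 crates, 46 pallets

Crates: +10 each step, so 6, 16, 26, 36, 46 → 56.
Pallets: differences are 2, 4, 6, … (increasing by 2 each time), so 16, 18, 22, 28, 36 → 46.
Combining the parts gives 56 crates, 46 pallets.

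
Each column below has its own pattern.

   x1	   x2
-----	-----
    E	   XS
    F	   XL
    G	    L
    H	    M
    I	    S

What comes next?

Column x1: letters move forward 1 place in the alphabet; E, F, G, H, I → J.
Column x2 goes XS, XL, L, M, S → XS (runs backward through clothing sizes XS→XL).
Combining the parts gives J  XS.

J  XS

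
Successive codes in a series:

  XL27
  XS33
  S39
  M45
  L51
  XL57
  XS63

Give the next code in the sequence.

Size goes XL, XS, S, M, L, XL, XS → S (repeats XL → XS → S → M → L).
Second component — +6 each step: 27, 33, 39, 45, 51, 57, 63 → 69.
Putting it together: S69.

S69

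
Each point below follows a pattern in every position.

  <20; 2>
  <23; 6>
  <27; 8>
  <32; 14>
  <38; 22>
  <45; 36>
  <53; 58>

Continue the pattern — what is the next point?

First entry goes 20, 23, 27, 32, 38, 45, 53 → 62 (differences are 3, 4, 5, … (increasing by 1 each time)).
Second entry: 2, 6, 8, 14, 22, 36, 58 → 94 (each term is the sum of the two before it).
So the next point is <62; 94>.

<62; 94>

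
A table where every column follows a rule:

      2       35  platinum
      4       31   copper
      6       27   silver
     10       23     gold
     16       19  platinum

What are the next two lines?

First component: each term is the sum of the two before it; 2, 4, 6, 10, 16 → 26 → 42.
For the second component, −4 each step: 35, 31, 27, 23, 19 → 15 → 11.
For the metal, repeats platinum → copper → silver → gold: platinum, copper, silver, gold, platinum → copper → silver.
Putting the parts together: 26  15  copper and then 42  11  silver.

26  15  copper; 42  11  silver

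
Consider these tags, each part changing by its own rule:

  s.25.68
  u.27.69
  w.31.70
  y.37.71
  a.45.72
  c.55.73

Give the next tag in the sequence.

e.67.74

Letter — letters move forward 2 places in the alphabet, wrapping Z→A: s, u, w, y, a, c → e.
For the second component, differences are 2, 4, 6, … (increasing by 2 each time): 25, 27, 31, 37, 45, 55 → 67.
Third component: +1 each step; 68, 69, 70, 71, 72, 73 → 74.
So the next tag is e.67.74.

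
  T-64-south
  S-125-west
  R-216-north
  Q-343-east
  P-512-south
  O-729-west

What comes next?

N-1000-north

Letter: T, S, R, Q, P, O → N (letters move back 1 place in the alphabet).
Second component: perfect cubes: 4³, 5³, 6³, …, so 64, 125, 216, 343, 512, 729 → 1000.
Direction: repeats south → west → north → east, so south, west, north, east, south, west → north.
So the next token is N-1000-north.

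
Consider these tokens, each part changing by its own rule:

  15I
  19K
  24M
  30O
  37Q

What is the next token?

45S

First component: differences are 4, 5, 6, … (increasing by 1 each time); 15, 19, 24, 30, 37 → 45.
Letter: I, K, M, O, Q → S (letters move forward 2 places in the alphabet).
Combining the parts gives 45S.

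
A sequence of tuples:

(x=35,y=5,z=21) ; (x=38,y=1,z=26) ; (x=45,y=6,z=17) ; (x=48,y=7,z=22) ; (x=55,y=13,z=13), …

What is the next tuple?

(x=58,y=20,z=18)

X: alternating steps +3, +7, +3, +7, …, so 35, 38, 45, 48, 55 → 58.
Y — each term is the sum of the two before it: 5, 1, 6, 7, 13 → 20.
Z — alternating steps +5, −9, +5, −9, …: 21, 26, 17, 22, 13 → 18.
Combining the parts gives (x=58,y=20,z=18).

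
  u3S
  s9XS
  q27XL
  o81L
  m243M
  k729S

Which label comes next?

Letter: letters move back 2 places in the alphabet; u, s, q, o, m, k → i.
Second component: 3, 9, 27, 81, 243, 729 → 2187 (×3 each step).
Size: repeats S → XS → XL → L → M; S, XS, XL, L, M, S → XS.
Putting it together: i2187XS.

i2187XS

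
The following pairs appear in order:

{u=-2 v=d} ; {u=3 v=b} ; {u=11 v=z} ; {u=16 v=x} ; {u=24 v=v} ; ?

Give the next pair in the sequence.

{u=29 v=t}

U: alternating steps +5, +8, +5, +8, …; -2, 3, 11, 16, 24 → 29.
V — letters move back 2 places in the alphabet, wrapping A→Z: d, b, z, x, v → t.
Putting it together: {u=29 v=t}.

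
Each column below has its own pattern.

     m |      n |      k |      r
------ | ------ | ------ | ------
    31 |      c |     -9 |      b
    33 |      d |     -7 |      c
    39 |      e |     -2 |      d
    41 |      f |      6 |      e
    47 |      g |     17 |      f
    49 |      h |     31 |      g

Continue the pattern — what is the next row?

55  i  48  h

Column m: alternating steps +2, +6, +2, +6, …; 31, 33, 39, 41, 47, 49 → 55.
Column n: letters move forward 1 place in the alphabet; c, d, e, f, g, h → i.
Column k — differences are 2, 5, 8, … (increasing by 3 each time): -9, -7, -2, 6, 17, 31 → 48.
For the column r, letters move forward 1 place in the alphabet: b, c, d, e, f, g → h.
Putting it together: 55  i  48  h.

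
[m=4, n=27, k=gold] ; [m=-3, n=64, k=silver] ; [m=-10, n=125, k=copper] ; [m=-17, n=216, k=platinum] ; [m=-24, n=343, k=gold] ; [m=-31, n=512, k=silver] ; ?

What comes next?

[m=-38, n=729, k=copper]

M: −7 each step, so 4, -3, -10, -17, -24, -31 → -38.
N — perfect cubes: 3³, 4³, 5³, …: 27, 64, 125, 216, 343, 512 → 729.
For the k, repeats gold → silver → copper → platinum: gold, silver, copper, platinum, gold, silver → copper.
Putting it together: [m=-38, n=729, k=copper].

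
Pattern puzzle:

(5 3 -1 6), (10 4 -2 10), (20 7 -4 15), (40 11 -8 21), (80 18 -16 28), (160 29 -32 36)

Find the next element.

(320 47 -64 45)

First coordinate goes 5, 10, 20, 40, 80, 160 → 320 (×2 each step).
Second coordinate: each term is the sum of the two before it; 3, 4, 7, 11, 18, 29 → 47.
Third coordinate: ×2 each step, so -1, -2, -4, -8, -16, -32 → -64.
Fourth coordinate goes 6, 10, 15, 21, 28, 36 → 45 (differences are 4, 5, 6, … (increasing by 1 each time)).
So the next element is (320 47 -64 45).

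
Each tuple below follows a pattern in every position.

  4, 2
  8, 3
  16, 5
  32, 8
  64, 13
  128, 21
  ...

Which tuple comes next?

First slot: ×2 each step, so 4, 8, 16, 32, 64, 128 → 256.
Second slot: 2, 3, 5, 8, 13, 21 → 34 (each term is the sum of the two before it).
Combining the parts gives 256, 34.

256, 34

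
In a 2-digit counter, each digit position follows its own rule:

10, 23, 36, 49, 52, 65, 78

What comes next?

First digit goes 1, 2, 3, 4, 5, 6, 7 → 8 (+1 each step, mod 10).
Second digit — +3 each step, mod 10: 0, 3, 6, 9, 2, 5, 8 → 1.
Combining the parts gives 81.

81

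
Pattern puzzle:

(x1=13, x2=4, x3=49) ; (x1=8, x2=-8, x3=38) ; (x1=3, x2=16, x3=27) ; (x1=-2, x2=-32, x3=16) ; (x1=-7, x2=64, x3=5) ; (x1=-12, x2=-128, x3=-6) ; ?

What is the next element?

(x1=-17, x2=256, x3=-17)

X1: −5 each step; 13, 8, 3, -2, -7, -12 → -17.
X2: 4, -8, 16, -32, 64, -128 → 256 (×(-2) each step).
X3 goes 49, 38, 27, 16, 5, -6 → -17 (−11 each step).
Putting it together: (x1=-17, x2=256, x3=-17).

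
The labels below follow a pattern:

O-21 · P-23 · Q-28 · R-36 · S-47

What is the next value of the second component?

Second component: differences are 2, 5, 8, … (increasing by 3 each time); 21, 23, 28, 36, 47 → 61.

61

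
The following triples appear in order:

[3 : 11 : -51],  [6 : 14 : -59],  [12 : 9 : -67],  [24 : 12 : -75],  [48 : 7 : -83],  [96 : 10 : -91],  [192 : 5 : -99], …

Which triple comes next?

First slot — ×2 each step: 3, 6, 12, 24, 48, 96, 192 → 384.
Second slot: 11, 14, 9, 12, 7, 10, 5 → 8 (alternating steps +3, −5, +3, −5, …).
For the third slot, −8 each step: -51, -59, -67, -75, -83, -91, -99 → -107.
Putting it together: [384 : 8 : -107].

[384 : 8 : -107]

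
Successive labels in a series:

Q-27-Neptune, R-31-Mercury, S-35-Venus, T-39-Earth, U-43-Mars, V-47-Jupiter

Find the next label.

W-51-Saturn

Letter: letters move forward 1 place in the alphabet; Q, R, S, T, U, V → W.
Second component: +4 each step, so 27, 31, 35, 39, 43, 47 → 51.
For the planet, runs through the planets Mercury→Neptune: Neptune, Mercury, Venus, Earth, Mars, Jupiter → Saturn.
Putting it together: W-51-Saturn.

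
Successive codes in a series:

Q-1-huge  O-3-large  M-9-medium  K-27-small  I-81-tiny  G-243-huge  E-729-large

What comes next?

For the letter, letters move back 2 places in the alphabet: Q, O, M, K, I, G, E → C.
Second component: ×3 each step, so 1, 3, 9, 27, 81, 243, 729 → 2187.
For the size, repeats huge → large → medium → small → tiny: huge, large, medium, small, tiny, huge, large → medium.
So the next code is C-2187-medium.

C-2187-medium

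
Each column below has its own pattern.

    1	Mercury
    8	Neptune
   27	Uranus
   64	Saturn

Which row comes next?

First component: 1, 8, 27, 64 → 125 (perfect cubes: 1³, 2³, 3³, …).
Planet goes Mercury, Neptune, Uranus, Saturn → Jupiter (runs backward through the planets Mercury→Neptune).
Combining the parts gives 125  Jupiter.

125  Jupiter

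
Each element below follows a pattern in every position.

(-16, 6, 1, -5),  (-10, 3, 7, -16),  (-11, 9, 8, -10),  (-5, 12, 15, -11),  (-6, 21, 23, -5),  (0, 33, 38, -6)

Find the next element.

First coordinate — alternating steps +6, −1, +6, −1, …: -16, -10, -11, -5, -6, 0 → -1.
Second coordinate goes 6, 3, 9, 12, 21, 33 → 54 (each term is the sum of the two before it).
For the third coordinate, each term is the sum of the two before it: 1, 7, 8, 15, 23, 38 → 61.
For the fourth coordinate, always the previous value of the first coordinate: -5, -16, -10, -11, -5, -6 → 0.
So the next element is (-1, 54, 61, 0).

(-1, 54, 61, 0)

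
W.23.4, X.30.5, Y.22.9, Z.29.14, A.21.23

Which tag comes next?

B.28.37

Letter: W, X, Y, Z, A → B (letters move forward 1 place in the alphabet, wrapping Z→A).
Second component goes 23, 30, 22, 29, 21 → 28 (alternating steps +7, −8, +7, −8, …).
Third component: 4, 5, 9, 14, 23 → 37 (each term is the sum of the two before it).
Putting it together: B.28.37.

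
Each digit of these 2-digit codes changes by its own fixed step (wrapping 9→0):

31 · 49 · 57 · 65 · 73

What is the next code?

First digit: 3, 4, 5, 6, 7 → 8 (+1 each step, mod 10).
For the second digit, −2 each step, mod 10: 1, 9, 7, 5, 3 → 1.
So the next code is 81.

81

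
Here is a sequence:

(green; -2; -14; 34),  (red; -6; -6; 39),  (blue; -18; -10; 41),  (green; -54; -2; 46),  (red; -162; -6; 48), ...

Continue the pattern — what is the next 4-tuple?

(blue; -486; 2; 53)

For the colour, repeats green → red → blue: green, red, blue, green, red → blue.
Second entry — ×3 each step: -2, -6, -18, -54, -162 → -486.
Third entry — alternating steps +8, −4, +8, −4, …: -14, -6, -10, -2, -6 → 2.
Fourth entry: alternating steps +5, +2, +5, +2, …; 34, 39, 41, 46, 48 → 53.
So the next 4-tuple is (blue; -486; 2; 53).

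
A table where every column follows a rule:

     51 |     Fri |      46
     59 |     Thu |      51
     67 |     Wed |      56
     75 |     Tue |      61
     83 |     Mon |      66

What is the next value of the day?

Sun

First component — +8 each step: 51, 59, 67, 75, 83 → 91.
Day: Fri, Thu, Wed, Tue, Mon → Sun (runs backward through the weekdays Mon→Sun).
Third component: 46, 51, 56, 61, 66 → 71 (+5 each step).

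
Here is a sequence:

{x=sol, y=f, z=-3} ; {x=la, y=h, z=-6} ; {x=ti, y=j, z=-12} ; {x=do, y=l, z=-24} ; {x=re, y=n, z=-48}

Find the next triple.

{x=mi, y=p, z=-96}

X — runs through the solfège scale do→ti: sol, la, ti, do, re → mi.
Y: letters move forward 2 places in the alphabet, so f, h, j, l, n → p.
For the z, ×2 each step: -3, -6, -12, -24, -48 → -96.
So the next triple is {x=mi, y=p, z=-96}.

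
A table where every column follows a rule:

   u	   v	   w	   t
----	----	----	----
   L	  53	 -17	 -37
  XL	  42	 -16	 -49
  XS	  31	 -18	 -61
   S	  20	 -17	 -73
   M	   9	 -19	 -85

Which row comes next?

Column u goes L, XL, XS, S, M → L (runs through clothing sizes XS→XL).
Column v — −11 each step: 53, 42, 31, 20, 9 → -2.
Column w: alternating steps +1, −2, +1, −2, …, so -17, -16, -18, -17, -19 → -18.
Column t: −12 each step, so -37, -49, -61, -73, -85 → -97.
So the next row is L  -2  -18  -97.

L  -2  -18  -97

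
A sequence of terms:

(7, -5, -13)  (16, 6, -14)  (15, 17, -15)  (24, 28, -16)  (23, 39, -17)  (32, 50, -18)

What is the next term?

For the first entry, alternating steps +9, −1, +9, −1, …: 7, 16, 15, 24, 23, 32 → 31.
Second entry: -5, 6, 17, 28, 39, 50 → 61 (+11 each step).
Third entry — −1 each step: -13, -14, -15, -16, -17, -18 → -19.
Combining the parts gives (31, 61, -19).

(31, 61, -19)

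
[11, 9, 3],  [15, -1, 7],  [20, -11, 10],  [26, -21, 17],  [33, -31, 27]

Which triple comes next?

First part — differences are 4, 5, 6, … (increasing by 1 each time): 11, 15, 20, 26, 33 → 41.
Second part — −10 each step: 9, -1, -11, -21, -31 → -41.
Third part: 3, 7, 10, 17, 27 → 44 (each term is the sum of the two before it).
Putting it together: [41, -41, 44].

[41, -41, 44]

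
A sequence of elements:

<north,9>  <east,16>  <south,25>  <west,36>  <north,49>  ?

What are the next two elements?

Direction: repeats north → east → south → west, so north, east, south, west, north → east → south.
Second component — perfect squares: 3², 4², 5², …: 9, 16, 25, 36, 49 → 64 → 81.
Putting the parts together: <east,64> and then <south,81>.

<east,64>, <south,81>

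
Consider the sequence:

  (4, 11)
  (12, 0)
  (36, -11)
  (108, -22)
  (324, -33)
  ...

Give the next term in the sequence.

(972, -44)

First value: 4, 12, 36, 108, 324 → 972 (×3 each step).
Second value: −11 each step, so 11, 0, -11, -22, -33 → -44.
Putting it together: (972, -44).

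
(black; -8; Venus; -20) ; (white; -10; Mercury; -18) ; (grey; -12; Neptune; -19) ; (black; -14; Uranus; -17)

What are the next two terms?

(white; -16; Saturn; -18), (grey; -18; Jupiter; -16)

Shade: repeats black → white → grey; black, white, grey, black → white → grey.
Second value goes -8, -10, -12, -14 → -16 → -18 (−2 each step).
Planet goes Venus, Mercury, Neptune, Uranus → Saturn → Jupiter (runs backward through the planets Mercury→Neptune).
Fourth value — alternating steps +2, −1, +2, −1, …: -20, -18, -19, -17 → -18 → -16.
So the next two terms are (white; -16; Saturn; -18) and (grey; -18; Jupiter; -16).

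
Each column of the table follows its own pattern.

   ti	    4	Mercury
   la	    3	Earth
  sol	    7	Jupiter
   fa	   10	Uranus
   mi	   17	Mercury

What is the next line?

Note — runs backward through the solfège scale do→ti: ti, la, sol, fa, mi → re.
Second component — each term is the sum of the two before it: 4, 3, 7, 10, 17 → 27.
Planet — repeats Mercury → Earth → Jupiter → Uranus: Mercury, Earth, Jupiter, Uranus, Mercury → Earth.
Putting it together: re  27  Earth.

re  27  Earth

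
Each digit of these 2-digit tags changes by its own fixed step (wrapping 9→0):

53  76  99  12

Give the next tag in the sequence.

First digit: +2 each step, mod 10, so 5, 7, 9, 1 → 3.
Second digit — +3 each step, mod 10: 3, 6, 9, 2 → 5.
Putting it together: 35.

35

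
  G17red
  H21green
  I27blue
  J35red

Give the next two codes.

K45green then L57blue

Letter: letters move forward 1 place in the alphabet; G, H, I, J → K → L.
For the second component, differences are 4, 6, 8, … (increasing by 2 each time): 17, 21, 27, 35 → 45 → 57.
Colour: repeats red → green → blue; red, green, blue, red → green → blue.
So the next two codes are K45green and L57blue.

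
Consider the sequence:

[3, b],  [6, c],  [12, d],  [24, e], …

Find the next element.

[48, f]

For the first value, ×2 each step: 3, 6, 12, 24 → 48.
Letter: letters move forward 1 place in the alphabet, so b, c, d, e → f.
Combining the parts gives [48, f].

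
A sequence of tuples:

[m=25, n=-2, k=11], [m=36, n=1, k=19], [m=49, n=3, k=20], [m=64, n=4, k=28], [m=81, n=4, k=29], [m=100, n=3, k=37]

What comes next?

[m=121, n=1, k=38]

M goes 25, 36, 49, 64, 81, 100 → 121 (perfect squares: 5², 6², 7², …).
For the n, differences are 3, 2, 1, … (decreasing by 1 each time): -2, 1, 3, 4, 4, 3 → 1.
K — alternating steps +8, +1, +8, +1, …: 11, 19, 20, 28, 29, 37 → 38.
So the next tuple is [m=121, n=1, k=38].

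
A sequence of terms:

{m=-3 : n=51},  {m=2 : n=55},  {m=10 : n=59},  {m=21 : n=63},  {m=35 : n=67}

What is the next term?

{m=52 : n=71}

M goes -3, 2, 10, 21, 35 → 52 (differences are 5, 8, 11, … (increasing by 3 each time)).
For the n, +4 each step: 51, 55, 59, 63, 67 → 71.
Putting it together: {m=52 : n=71}.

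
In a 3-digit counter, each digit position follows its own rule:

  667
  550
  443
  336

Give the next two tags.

First digit: 6, 5, 4, 3 → 2 → 1 (−1 each step, mod 10).
For the second digit, −1 each step, mod 10: 6, 5, 4, 3 → 2 → 1.
For the third digit, +3 each step, mod 10: 7, 0, 3, 6 → 9 → 2.
So the next two tags are 229 and 112.

229, 112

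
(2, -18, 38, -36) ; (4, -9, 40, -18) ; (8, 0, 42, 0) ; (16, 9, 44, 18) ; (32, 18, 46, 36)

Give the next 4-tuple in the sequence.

First slot goes 2, 4, 8, 16, 32 → 64 (×2 each step).
Second slot — +9 each step: -18, -9, 0, 9, 18 → 27.
Third slot: +2 each step; 38, 40, 42, 44, 46 → 48.
For the fourth slot, always 2 × the second slot: -36, -18, 0, 18, 36 → 54.
Combining the parts gives (64, 27, 48, 54).

(64, 27, 48, 54)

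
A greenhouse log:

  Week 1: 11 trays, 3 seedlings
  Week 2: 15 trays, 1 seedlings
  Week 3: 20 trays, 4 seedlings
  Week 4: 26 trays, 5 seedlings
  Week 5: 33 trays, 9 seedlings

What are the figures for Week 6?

Trays — differences are 4, 5, 6, … (increasing by 1 each time): 11, 15, 20, 26, 33 → 41.
Seedlings: 3, 1, 4, 5, 9 → 14 (each term is the sum of the two before it).
Putting it together: 41 trays, 14 seedlings.

41 trays, 14 seedlings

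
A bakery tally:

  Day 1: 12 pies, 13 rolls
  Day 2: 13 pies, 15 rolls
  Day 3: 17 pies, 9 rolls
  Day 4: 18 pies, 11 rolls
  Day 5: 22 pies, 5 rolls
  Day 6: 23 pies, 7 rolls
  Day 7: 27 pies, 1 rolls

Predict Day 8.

28 pies, 3 rolls

Pies — alternating steps +1, +4, +1, +4, …: 12, 13, 17, 18, 22, 23, 27 → 28.
For the rolls, alternating steps +2, −6, +2, −6, …: 13, 15, 9, 11, 5, 7, 1 → 3.
Putting it together: 28 pies, 3 rolls.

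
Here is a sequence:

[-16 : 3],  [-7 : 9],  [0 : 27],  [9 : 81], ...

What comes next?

[16 : 243]

First value: alternating steps +9, +7, +9, +7, …; -16, -7, 0, 9 → 16.
Second value goes 3, 9, 27, 81 → 243 (×3 each step).
So the next term is [16 : 243].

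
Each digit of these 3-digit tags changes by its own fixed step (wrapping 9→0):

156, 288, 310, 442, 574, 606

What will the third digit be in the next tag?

8

For the first digit, +1 each step, mod 10: 1, 2, 3, 4, 5, 6 → 7.
Second digit: +3 each step, mod 10; 5, 8, 1, 4, 7, 0 → 3.
Third digit goes 6, 8, 0, 2, 4, 6 → 8 (+2 each step, mod 10).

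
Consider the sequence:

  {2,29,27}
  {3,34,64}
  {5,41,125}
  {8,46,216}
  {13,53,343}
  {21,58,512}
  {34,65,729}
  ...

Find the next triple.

First entry — each term is the sum of the two before it: 2, 3, 5, 8, 13, 21, 34 → 55.
For the second entry, alternating steps +5, +7, +5, +7, …: 29, 34, 41, 46, 53, 58, 65 → 70.
Third entry: perfect cubes: 3³, 4³, 5³, …; 27, 64, 125, 216, 343, 512, 729 → 1000.
Combining the parts gives {55,70,1000}.

{55,70,1000}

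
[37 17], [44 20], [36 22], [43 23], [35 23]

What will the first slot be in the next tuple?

First slot: alternating steps +7, −8, +7, −8, …, so 37, 44, 36, 43, 35 → 42.

42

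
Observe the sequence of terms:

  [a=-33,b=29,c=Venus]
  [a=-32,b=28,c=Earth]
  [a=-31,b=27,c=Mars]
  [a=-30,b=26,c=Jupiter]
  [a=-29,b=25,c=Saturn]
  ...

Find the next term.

[a=-28,b=24,c=Uranus]

A: +1 each step, so -33, -32, -31, -30, -29 → -28.
B — together with the a always sums to -4: 29, 28, 27, 26, 25 → 24.
For the c, runs through the planets Mercury→Neptune: Venus, Earth, Mars, Jupiter, Saturn → Uranus.
Putting it together: [a=-28,b=24,c=Uranus].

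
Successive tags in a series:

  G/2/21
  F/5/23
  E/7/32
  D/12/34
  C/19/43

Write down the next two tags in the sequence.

For the letter, letters move back 1 place in the alphabet: G, F, E, D, C → B → A.
For the second component, each term is the sum of the two before it: 2, 5, 7, 12, 19 → 31 → 50.
Third component: alternating steps +2, +9, +2, +9, …, so 21, 23, 32, 34, 43 → 45 → 54.
Putting the parts together: B/31/45 and then A/50/54.

B/31/45 then A/50/54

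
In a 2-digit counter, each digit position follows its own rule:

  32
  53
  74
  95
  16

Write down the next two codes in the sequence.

37, 58

First digit: +2 each step, mod 10, so 3, 5, 7, 9, 1 → 3 → 5.
For the second digit, +1 each step, mod 10: 2, 3, 4, 5, 6 → 7 → 8.
Putting the parts together: 37 and then 58.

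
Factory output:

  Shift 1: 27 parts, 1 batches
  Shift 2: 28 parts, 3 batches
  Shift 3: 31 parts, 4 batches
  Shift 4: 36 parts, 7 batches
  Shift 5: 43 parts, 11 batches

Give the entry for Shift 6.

Parts — differences are 1, 3, 5, … (increasing by 2 each time): 27, 28, 31, 36, 43 → 52.
For the batches, each term is the sum of the two before it: 1, 3, 4, 7, 11 → 18.
Combining the parts gives 52 parts, 18 batches.

52 parts, 18 batches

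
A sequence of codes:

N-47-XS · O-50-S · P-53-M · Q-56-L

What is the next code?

Letter: letters move forward 1 place in the alphabet, so N, O, P, Q → R.
Second component: 47, 50, 53, 56 → 59 (+3 each step).
For the size, runs through clothing sizes XS→XL: XS, S, M, L → XL.
Combining the parts gives R-59-XL.

R-59-XL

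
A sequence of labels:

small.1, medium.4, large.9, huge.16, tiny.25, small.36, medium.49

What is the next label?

Size: small, medium, large, huge, tiny, small, medium → large (repeats small → medium → large → huge → tiny).
Second component: 1, 4, 9, 16, 25, 36, 49 → 64 (perfect squares: 1², 2², 3², …).
So the next label is large.64.

large.64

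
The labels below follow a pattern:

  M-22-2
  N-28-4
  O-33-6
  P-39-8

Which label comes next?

Letter goes M, N, O, P → Q (letters move forward 1 place in the alphabet).
Second component goes 22, 28, 33, 39 → 44 (alternating steps +6, +5, +6, +5, …).
Third component goes 2, 4, 6, 8 → 10 (+2 each step).
Combining the parts gives Q-44-10.

Q-44-10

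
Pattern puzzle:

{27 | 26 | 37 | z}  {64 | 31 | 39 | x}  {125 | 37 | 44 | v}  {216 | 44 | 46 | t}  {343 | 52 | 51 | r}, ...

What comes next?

{512 | 61 | 53 | p}

For the first part, perfect cubes: 3³, 4³, 5³, …: 27, 64, 125, 216, 343 → 512.
Second part — differences are 5, 6, 7, … (increasing by 1 each time): 26, 31, 37, 44, 52 → 61.
For the third part, alternating steps +2, +5, +2, +5, …: 37, 39, 44, 46, 51 → 53.
For the letter, letters move back 2 places in the alphabet: z, x, v, t, r → p.
Combining the parts gives {512 | 61 | 53 | p}.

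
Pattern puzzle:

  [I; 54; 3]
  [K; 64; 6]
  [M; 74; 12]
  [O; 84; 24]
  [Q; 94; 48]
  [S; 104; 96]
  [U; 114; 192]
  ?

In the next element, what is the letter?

For the letter, letters move forward 2 places in the alphabet: I, K, M, O, Q, S, U → W.

W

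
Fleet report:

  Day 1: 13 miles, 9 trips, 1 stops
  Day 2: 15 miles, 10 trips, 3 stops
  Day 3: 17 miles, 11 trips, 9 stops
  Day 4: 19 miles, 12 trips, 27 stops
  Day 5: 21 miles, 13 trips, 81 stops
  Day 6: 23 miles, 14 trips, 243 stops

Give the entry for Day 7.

Miles: 13, 15, 17, 19, 21, 23 → 25 (+2 each step).
Trips: +1 each step; 9, 10, 11, 12, 13, 14 → 15.
Stops: ×3 each step, so 1, 3, 9, 27, 81, 243 → 729.
Combining the parts gives 25 miles, 15 trips, 729 stops.

25 miles, 15 trips, 729 stops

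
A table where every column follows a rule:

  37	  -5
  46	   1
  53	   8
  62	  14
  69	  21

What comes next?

First component — alternating steps +9, +7, +9, +7, …: 37, 46, 53, 62, 69 → 78.
Second component — alternating steps +6, +7, +6, +7, …: -5, 1, 8, 14, 21 → 27.
So the next row is 78  27.

78  27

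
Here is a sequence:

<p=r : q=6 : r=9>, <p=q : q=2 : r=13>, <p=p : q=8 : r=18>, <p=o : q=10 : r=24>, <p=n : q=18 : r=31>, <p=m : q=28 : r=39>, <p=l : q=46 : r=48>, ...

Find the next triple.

<p=k : q=74 : r=58>

P — letters move back 1 place in the alphabet: r, q, p, o, n, m, l → k.
For the q, each term is the sum of the two before it: 6, 2, 8, 10, 18, 28, 46 → 74.
R — differences are 4, 5, 6, … (increasing by 1 each time): 9, 13, 18, 24, 31, 39, 48 → 58.
Putting it together: <p=k : q=74 : r=58>.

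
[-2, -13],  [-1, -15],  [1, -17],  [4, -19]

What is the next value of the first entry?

First entry: -2, -1, 1, 4 → 8 (differences are 1, 2, 3, … (increasing by 1 each time)).
Second entry — −2 each step: -13, -15, -17, -19 → -21.

8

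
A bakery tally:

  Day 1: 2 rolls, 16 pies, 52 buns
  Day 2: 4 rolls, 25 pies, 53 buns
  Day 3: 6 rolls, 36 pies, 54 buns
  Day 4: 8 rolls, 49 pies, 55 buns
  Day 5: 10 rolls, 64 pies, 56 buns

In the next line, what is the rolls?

Rolls goes 2, 4, 6, 8, 10 → 12 (+2 each step).

12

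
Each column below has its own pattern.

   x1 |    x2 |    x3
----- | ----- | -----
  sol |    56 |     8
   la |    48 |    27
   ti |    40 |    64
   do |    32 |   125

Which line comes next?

re  24  216

Column x1: runs through the solfège scale do→ti; sol, la, ti, do → re.
Column x2: −8 each step; 56, 48, 40, 32 → 24.
Column x3 — perfect cubes: 2³, 3³, 4³, …: 8, 27, 64, 125 → 216.
So the next line is re  24  216.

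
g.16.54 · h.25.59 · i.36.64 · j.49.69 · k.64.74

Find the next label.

l.81.79

Letter: letters move forward 1 place in the alphabet; g, h, i, j, k → l.
Second component: perfect squares: 4², 5², 6², …; 16, 25, 36, 49, 64 → 81.
Third component: +5 each step; 54, 59, 64, 69, 74 → 79.
Putting it together: l.81.79.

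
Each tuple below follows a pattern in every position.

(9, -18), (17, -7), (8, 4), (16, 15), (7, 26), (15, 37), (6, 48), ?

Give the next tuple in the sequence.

First part — alternating steps +8, −9, +8, −9, …: 9, 17, 8, 16, 7, 15, 6 → 14.
Second part — +11 each step: -18, -7, 4, 15, 26, 37, 48 → 59.
Putting it together: (14, 59).

(14, 59)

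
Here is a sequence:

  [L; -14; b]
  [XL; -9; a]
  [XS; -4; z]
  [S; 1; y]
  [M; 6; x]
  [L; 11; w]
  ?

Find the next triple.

For the size, repeats L → XL → XS → S → M: L, XL, XS, S, M, L → XL.
Second slot: -14, -9, -4, 1, 6, 11 → 16 (+5 each step).
Letter — letters move back 1 place in the alphabet, wrapping A→Z: b, a, z, y, x, w → v.
Combining the parts gives [XL; 16; v].

[XL; 16; v]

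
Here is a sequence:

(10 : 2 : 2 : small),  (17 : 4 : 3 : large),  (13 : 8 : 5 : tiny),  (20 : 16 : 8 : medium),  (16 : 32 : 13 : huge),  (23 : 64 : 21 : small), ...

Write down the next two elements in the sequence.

For the first slot, alternating steps +7, −4, +7, −4, …: 10, 17, 13, 20, 16, 23 → 19 → 26.
Second slot goes 2, 4, 8, 16, 32, 64 → 128 → 256 (×2 each step).
Third slot: each term is the sum of the two before it; 2, 3, 5, 8, 13, 21 → 34 → 55.
Size: small, large, tiny, medium, huge, small → large → tiny (repeats small → large → tiny → medium → huge).
Putting the parts together: (19 : 128 : 34 : large) and then (26 : 256 : 55 : tiny).

(19 : 128 : 34 : large), (26 : 256 : 55 : tiny)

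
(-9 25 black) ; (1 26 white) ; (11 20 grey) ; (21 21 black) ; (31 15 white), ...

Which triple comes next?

First component: +10 each step; -9, 1, 11, 21, 31 → 41.
Second component goes 25, 26, 20, 21, 15 → 16 (alternating steps +1, −6, +1, −6, …).
Shade — repeats black → white → grey: black, white, grey, black, white → grey.
So the next triple is (41 16 grey).

(41 16 grey)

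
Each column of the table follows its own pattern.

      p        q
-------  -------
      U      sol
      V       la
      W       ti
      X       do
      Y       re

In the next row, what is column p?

Z

Column p: U, V, W, X, Y → Z (letters move forward 1 place in the alphabet).
Column q: sol, la, ti, do, re → mi (runs through the solfège scale do→ti).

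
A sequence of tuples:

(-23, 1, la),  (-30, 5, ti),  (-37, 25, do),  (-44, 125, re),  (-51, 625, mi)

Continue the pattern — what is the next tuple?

First component: −7 each step; -23, -30, -37, -44, -51 → -58.
For the second component, ×5 each step: 1, 5, 25, 125, 625 → 3125.
Note — runs through the solfège scale do→ti: la, ti, do, re, mi → fa.
Putting it together: (-58, 3125, fa).

(-58, 3125, fa)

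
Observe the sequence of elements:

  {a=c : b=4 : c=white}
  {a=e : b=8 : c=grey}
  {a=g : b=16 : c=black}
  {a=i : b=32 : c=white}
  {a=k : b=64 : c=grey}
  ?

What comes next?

A — letters move forward 2 places in the alphabet: c, e, g, i, k → m.
B: 4, 8, 16, 32, 64 → 128 (×2 each step).
C — repeats white → grey → black: white, grey, black, white, grey → black.
Putting it together: {a=m : b=128 : c=black}.

{a=m : b=128 : c=black}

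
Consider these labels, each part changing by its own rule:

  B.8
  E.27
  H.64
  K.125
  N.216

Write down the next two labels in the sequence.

For the letter, letters move forward 3 places in the alphabet: B, E, H, K, N → Q → T.
Second component: 8, 27, 64, 125, 216 → 343 → 512 (perfect cubes: 2³, 3³, 4³, …).
Putting the parts together: Q.343 and then T.512.

Q.343, T.512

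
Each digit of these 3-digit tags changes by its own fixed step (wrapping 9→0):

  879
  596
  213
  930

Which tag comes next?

First digit: 8, 5, 2, 9 → 6 (−3 each step, mod 10).
For the second digit, +2 each step, mod 10: 7, 9, 1, 3 → 5.
Third digit: −3 each step, mod 10, so 9, 6, 3, 0 → 7.
Combining the parts gives 657.

657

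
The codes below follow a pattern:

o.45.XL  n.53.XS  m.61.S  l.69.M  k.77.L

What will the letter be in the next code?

Letter — letters move back 1 place in the alphabet: o, n, m, l, k → j.
Second component goes 45, 53, 61, 69, 77 → 85 (+8 each step).
Size — runs through clothing sizes XS→XL: XL, XS, S, M, L → XL.

j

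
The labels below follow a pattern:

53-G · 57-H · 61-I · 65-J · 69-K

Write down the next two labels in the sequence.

First component: +4 each step, so 53, 57, 61, 65, 69 → 73 → 77.
Letter: letters move forward 1 place in the alphabet, so G, H, I, J, K → L → M.
Putting the parts together: 73-L and then 77-M.

73-L, 77-M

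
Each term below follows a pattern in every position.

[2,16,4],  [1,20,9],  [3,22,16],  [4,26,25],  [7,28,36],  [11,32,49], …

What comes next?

First part: each term is the sum of the two before it; 2, 1, 3, 4, 7, 11 → 18.
Second part — alternating steps +4, +2, +4, +2, …: 16, 20, 22, 26, 28, 32 → 34.
For the third part, perfect squares: 2², 3², 4², …: 4, 9, 16, 25, 36, 49 → 64.
Combining the parts gives [18,34,64].

[18,34,64]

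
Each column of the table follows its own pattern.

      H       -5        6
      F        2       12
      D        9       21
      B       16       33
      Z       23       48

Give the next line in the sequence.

X  30  66

Letter — letters move back 2 places in the alphabet, wrapping A→Z: H, F, D, B, Z → X.
Second component: -5, 2, 9, 16, 23 → 30 (+7 each step).
Third component — differences are 6, 9, 12, … (increasing by 3 each time): 6, 12, 21, 33, 48 → 66.
Combining the parts gives X  30  66.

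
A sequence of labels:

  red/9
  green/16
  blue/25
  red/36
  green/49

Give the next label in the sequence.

Colour: repeats red → green → blue, so red, green, blue, red, green → blue.
Second component — perfect squares: 3², 4², 5², …: 9, 16, 25, 36, 49 → 64.
So the next label is blue/64.

blue/64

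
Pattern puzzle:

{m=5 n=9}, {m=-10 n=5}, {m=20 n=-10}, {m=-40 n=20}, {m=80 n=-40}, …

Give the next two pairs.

{m=-160 n=80}, {m=320 n=-160}

M: ×(-2) each step, so 5, -10, 20, -40, 80 → -160 → 320.
N: always the previous value of the m; 9, 5, -10, 20, -40 → 80 → -160.
Putting the parts together: {m=-160 n=80} and then {m=320 n=-160}.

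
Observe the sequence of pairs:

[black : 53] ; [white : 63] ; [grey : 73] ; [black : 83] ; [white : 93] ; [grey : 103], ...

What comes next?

For the shade, repeats black → white → grey: black, white, grey, black, white, grey → black.
For the second value, +10 each step: 53, 63, 73, 83, 93, 103 → 113.
Combining the parts gives [black : 113].

[black : 113]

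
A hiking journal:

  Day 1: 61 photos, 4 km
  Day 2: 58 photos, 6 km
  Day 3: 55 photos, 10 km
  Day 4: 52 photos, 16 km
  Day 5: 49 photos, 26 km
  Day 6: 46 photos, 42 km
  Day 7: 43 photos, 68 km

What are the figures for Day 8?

40 photos, 110 km

Photos: −3 each step; 61, 58, 55, 52, 49, 46, 43 → 40.
For the km, each term is the sum of the two before it: 4, 6, 10, 16, 26, 42, 68 → 110.
Combining the parts gives 40 photos, 110 km.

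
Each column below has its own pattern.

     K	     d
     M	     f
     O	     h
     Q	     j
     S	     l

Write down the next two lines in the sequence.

U  n; W  p

First letter — letters move forward 2 places in the alphabet: K, M, O, Q, S → U → W.
Second letter: letters move forward 2 places in the alphabet; d, f, h, j, l → n → p.
So the next two lines are U  n and W  p.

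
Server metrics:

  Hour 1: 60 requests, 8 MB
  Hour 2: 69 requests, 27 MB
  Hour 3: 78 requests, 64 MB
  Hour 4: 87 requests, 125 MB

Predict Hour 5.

Requests goes 60, 69, 78, 87 → 96 (+9 each step).
MB: 8, 27, 64, 125 → 216 (perfect cubes: 2³, 3³, 4³, …).
So the next line is 96 requests, 216 MB.

96 requests, 216 MB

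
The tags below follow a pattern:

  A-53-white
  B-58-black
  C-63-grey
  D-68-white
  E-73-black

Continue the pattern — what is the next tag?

For the letter, letters move forward 1 place in the alphabet: A, B, C, D, E → F.
Second component: +5 each step, so 53, 58, 63, 68, 73 → 78.
Shade: white, black, grey, white, black → grey (repeats white → black → grey).
So the next tag is F-78-grey.

F-78-grey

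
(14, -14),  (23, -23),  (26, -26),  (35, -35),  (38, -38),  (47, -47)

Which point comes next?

(50, -50)

First value — alternating steps +9, +3, +9, +3, …: 14, 23, 26, 35, 38, 47 → 50.
Second value goes -14, -23, -26, -35, -38, -47 → -50 (always the negative of the first value).
So the next point is (50, -50).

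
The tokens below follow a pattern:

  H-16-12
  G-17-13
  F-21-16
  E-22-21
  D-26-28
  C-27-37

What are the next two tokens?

Letter: letters move back 1 place in the alphabet, so H, G, F, E, D, C → B → A.
Second component: alternating steps +1, +4, +1, +4, …, so 16, 17, 21, 22, 26, 27 → 31 → 32.
Third component: 12, 13, 16, 21, 28, 37 → 48 → 61 (differences are 1, 3, 5, … (increasing by 2 each time)).
Putting the parts together: B-31-48 and then A-32-61.

B-31-48 then A-32-61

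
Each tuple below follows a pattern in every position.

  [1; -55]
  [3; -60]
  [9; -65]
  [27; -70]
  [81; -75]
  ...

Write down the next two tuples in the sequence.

[243; -80], [729; -85]

First part: 1, 3, 9, 27, 81 → 243 → 729 (×3 each step).
Second part goes -55, -60, -65, -70, -75 → -80 → -85 (−5 each step).
So the next two tuples are [243; -80] and [729; -85].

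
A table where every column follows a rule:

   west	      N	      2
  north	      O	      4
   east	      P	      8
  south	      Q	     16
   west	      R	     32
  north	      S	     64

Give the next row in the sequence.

Direction: repeats west → north → east → south; west, north, east, south, west, north → east.
Letter: letters move forward 1 place in the alphabet; N, O, P, Q, R, S → T.
Third component goes 2, 4, 8, 16, 32, 64 → 128 (×2 each step).
Putting it together: east  T  128.

east  T  128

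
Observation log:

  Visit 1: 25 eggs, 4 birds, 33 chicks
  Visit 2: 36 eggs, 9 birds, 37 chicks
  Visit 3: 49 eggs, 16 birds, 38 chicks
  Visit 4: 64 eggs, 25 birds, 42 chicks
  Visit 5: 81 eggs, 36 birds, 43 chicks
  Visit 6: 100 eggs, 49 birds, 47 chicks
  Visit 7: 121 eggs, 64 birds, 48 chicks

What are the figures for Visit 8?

Eggs: perfect squares: 5², 6², 7², …; 25, 36, 49, 64, 81, 100, 121 → 144.
Birds: 4, 9, 16, 25, 36, 49, 64 → 81 (perfect squares: 2², 3², 4², …).
Chicks: alternating steps +4, +1, +4, +1, …, so 33, 37, 38, 42, 43, 47, 48 → 52.
Putting it together: 144 eggs, 81 birds, 52 chicks.

144 eggs, 81 birds, 52 chicks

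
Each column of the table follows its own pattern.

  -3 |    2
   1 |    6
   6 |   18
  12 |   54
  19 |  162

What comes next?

27  486

First component: -3, 1, 6, 12, 19 → 27 (differences are 4, 5, 6, … (increasing by 1 each time)).
Second component — ×3 each step: 2, 6, 18, 54, 162 → 486.
Putting it together: 27  486.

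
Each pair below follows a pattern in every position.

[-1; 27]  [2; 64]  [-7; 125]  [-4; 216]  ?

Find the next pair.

[-13; 343]

First slot goes -1, 2, -7, -4 → -13 (alternating steps +3, −9, +3, −9, …).
For the second slot, perfect cubes: 3³, 4³, 5³, …: 27, 64, 125, 216 → 343.
So the next pair is [-13; 343].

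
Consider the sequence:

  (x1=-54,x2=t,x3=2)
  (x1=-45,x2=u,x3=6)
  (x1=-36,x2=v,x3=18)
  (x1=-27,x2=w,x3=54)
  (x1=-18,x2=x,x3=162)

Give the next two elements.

X1 — +9 each step: -54, -45, -36, -27, -18 → -9 → 0.
X2: letters move forward 1 place in the alphabet, so t, u, v, w, x → y → z.
X3 — ×3 each step: 2, 6, 18, 54, 162 → 486 → 1458.
So the next two elements are (x1=-9,x2=y,x3=486) and (x1=0,x2=z,x3=1458).

(x1=-9,x2=y,x3=486), (x1=0,x2=z,x3=1458)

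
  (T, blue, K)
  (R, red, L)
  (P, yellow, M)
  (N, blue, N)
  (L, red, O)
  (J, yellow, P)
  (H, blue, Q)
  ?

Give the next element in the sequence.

First letter: T, R, P, N, L, J, H → F (letters move back 2 places in the alphabet).
Colour — repeats blue → red → yellow: blue, red, yellow, blue, red, yellow, blue → red.
Second letter — letters move forward 1 place in the alphabet: K, L, M, N, O, P, Q → R.
Putting it together: (F, red, R).

(F, red, R)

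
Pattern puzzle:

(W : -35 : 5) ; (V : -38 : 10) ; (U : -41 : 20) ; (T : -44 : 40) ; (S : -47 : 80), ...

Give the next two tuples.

Letter: letters move back 1 place in the alphabet, so W, V, U, T, S → R → Q.
For the second coordinate, −3 each step: -35, -38, -41, -44, -47 → -50 → -53.
Third coordinate — ×2 each step: 5, 10, 20, 40, 80 → 160 → 320.
Putting the parts together: (R : -50 : 160) and then (Q : -53 : 320).

(R : -50 : 160), (Q : -53 : 320)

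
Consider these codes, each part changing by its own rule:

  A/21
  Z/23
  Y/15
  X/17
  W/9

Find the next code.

Letter: letters move back 1 place in the alphabet, wrapping A→Z; A, Z, Y, X, W → V.
Second component: 21, 23, 15, 17, 9 → 11 (alternating steps +2, −8, +2, −8, …).
So the next code is V/11.

V/11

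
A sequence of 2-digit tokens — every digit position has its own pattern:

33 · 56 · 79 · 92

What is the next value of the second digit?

First digit — +2 each step, mod 10: 3, 5, 7, 9 → 1.
Second digit — +3 each step, mod 10: 3, 6, 9, 2 → 5.

5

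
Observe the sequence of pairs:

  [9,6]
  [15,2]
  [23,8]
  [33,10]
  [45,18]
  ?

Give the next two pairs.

First slot: 9, 15, 23, 33, 45 → 59 → 75 (differences are 6, 8, 10, … (increasing by 2 each time)).
Second slot: 6, 2, 8, 10, 18 → 28 → 46 (each term is the sum of the two before it).
Putting the parts together: [59,28] and then [75,46].

[59,28], [75,46]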